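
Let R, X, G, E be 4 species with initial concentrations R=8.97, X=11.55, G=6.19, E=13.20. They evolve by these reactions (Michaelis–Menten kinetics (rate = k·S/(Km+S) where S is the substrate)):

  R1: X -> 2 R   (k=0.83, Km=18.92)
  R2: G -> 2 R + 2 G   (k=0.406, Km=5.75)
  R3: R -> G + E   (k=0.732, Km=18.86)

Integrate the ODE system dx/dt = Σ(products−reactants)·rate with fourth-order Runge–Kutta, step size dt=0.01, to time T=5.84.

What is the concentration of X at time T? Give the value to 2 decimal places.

RK4 with dt=0.01: 584 steps to T=5.84. Trajectory (selected grid times):
t=0.00: R=8.97 X=11.55 G=6.19 E=13.20
t=0.65: R=9.50 X=11.35 G=6.48 E=13.36
t=1.30: R=10.02 X=11.15 G=6.79 E=13.52
t=1.95: R=10.54 X=10.95 G=7.10 E=13.69
t=2.60: R=11.05 X=10.75 G=7.42 E=13.86
t=3.24: R=11.56 X=10.56 G=7.74 E=14.04
t=3.89: R=12.06 X=10.37 G=8.08 E=14.22
t=4.54: R=12.57 X=10.18 G=8.42 E=14.41
t=5.19: R=13.06 X=9.99 G=8.77 E=14.60
t=5.84: R=13.56 X=9.80 G=9.13 E=14.80
Read off X at T=5.84: 9.80

X at T = 9.80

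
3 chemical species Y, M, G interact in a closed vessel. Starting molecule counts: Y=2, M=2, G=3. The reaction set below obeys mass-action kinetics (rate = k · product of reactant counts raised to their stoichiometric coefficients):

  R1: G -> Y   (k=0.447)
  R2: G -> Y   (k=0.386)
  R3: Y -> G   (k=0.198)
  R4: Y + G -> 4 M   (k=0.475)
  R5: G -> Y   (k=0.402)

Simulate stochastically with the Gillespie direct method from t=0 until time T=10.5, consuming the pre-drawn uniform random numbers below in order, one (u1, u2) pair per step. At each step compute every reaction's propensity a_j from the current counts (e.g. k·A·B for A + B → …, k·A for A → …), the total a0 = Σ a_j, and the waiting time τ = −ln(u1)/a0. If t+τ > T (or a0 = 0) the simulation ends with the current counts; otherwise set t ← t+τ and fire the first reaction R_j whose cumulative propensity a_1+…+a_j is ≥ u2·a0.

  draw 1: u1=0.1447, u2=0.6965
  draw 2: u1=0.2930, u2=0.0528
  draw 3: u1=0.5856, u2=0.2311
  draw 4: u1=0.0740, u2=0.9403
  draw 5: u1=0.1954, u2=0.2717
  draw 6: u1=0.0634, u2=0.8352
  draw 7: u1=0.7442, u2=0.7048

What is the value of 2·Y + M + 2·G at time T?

Value at T = 12

Check how each reaction changes W = 2·Y + M + 2·G (weight of products minus weight of reactants):
R1: G -> Y: (2·1) − (2·1) = 2 − 2 = 0
R2: G -> Y: (2·1) − (2·1) = 2 − 2 = 0
R3: Y -> G: (2·1) − (2·1) = 2 − 2 = 0
R4: Y + G -> 4 M: (1·4) − (2·1 + 2·1) = 4 − 4 = 0
R5: G -> Y: (2·1) − (2·1) = 2 − 2 = 0
Every reaction leaves W unchanged, so W is conserved and no simulation is needed: W(T) = W(0) = 2·2 + 2 + 2·3 = 12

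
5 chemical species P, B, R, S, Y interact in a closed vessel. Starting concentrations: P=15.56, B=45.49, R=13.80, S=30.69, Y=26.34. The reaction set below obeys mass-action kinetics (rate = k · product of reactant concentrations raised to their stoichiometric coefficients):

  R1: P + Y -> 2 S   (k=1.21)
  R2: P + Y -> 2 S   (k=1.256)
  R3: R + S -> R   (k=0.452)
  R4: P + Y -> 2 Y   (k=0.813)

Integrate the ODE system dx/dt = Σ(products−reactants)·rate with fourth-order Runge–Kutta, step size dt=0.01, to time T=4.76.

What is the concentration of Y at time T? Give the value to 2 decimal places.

RK4 with dt=0.01: 476 steps to T=4.76. Trajectory (selected grid times):
t=0.00: P=15.56 B=45.49 R=13.80 S=30.69 Y=26.34
t=0.53: P=0.00 B=45.49 R=13.80 S=2.06 Y=18.50
t=1.06: P=0.00 B=45.49 R=13.80 S=0.08 Y=18.50
t=1.59: P=0.00 B=45.49 R=13.80 S=0.00 Y=18.50
t=2.12: P=0.00 B=45.49 R=13.80 S=0.00 Y=18.50
t=2.64: P=0.00 B=45.49 R=13.80 S=0.00 Y=18.50
t=3.17: P=0.00 B=45.49 R=13.80 S=0.00 Y=18.50
t=3.70: P=0.00 B=45.49 R=13.80 S=0.00 Y=18.50
t=4.23: P=0.00 B=45.49 R=13.80 S=0.00 Y=18.50
t=4.76: P=0.00 B=45.49 R=13.80 S=0.00 Y=18.50
Read off Y at T=4.76: 18.50

Y at T = 18.50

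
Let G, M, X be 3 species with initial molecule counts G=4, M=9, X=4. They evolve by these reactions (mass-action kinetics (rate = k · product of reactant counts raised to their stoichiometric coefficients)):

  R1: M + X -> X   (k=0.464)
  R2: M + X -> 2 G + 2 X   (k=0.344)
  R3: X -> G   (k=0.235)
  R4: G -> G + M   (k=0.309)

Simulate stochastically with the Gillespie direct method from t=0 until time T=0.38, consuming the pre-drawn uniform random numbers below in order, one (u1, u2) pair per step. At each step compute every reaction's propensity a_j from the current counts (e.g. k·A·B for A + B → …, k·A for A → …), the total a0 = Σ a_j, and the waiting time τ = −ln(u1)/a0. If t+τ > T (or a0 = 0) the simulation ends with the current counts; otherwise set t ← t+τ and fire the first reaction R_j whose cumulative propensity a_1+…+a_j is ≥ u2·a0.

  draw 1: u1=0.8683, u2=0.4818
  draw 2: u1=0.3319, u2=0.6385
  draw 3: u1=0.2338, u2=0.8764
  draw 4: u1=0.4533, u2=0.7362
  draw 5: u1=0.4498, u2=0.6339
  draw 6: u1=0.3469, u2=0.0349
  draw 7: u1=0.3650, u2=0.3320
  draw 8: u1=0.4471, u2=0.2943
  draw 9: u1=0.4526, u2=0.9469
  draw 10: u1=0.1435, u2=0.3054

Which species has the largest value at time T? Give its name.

Dominant species at T: G

t=0.000: G=4 M=9 X=4
Draw 1: a1=16.704, a2=12.384, a3=0.940, a4=1.236, a0=31.264; τ=−ln(0.8683)/31.264=0.005 → t=0.005; u2·a0=0.4818·31.264=15.063 ≤ a1=16.704 → R1 fires; G=4 M=8 X=4
Draw 2: a1=14.848, a2=11.008, a3=0.940, a4=1.236, a0=28.032; τ=−ln(0.3319)/28.032=0.039 → t=0.044; u2·a0=0.6385·28.032=17.898; a1=14.848 < 17.898 ≤ a1+a2=25.856 → R2 fires; G=6 M=7 X=5
Draw 3: a1=16.240, a2=12.040, a3=1.175, a4=1.854, a0=31.309; τ=−ln(0.2338)/31.309=0.046 → t=0.090; u2·a0=0.8764·31.309=27.439; a1=16.240 < 27.439 ≤ a1+a2=28.280 → R2 fires; G=8 M=6 X=6
Draw 4: a1=16.704, a2=12.384, a3=1.410, a4=2.472, a0=32.970; τ=−ln(0.4533)/32.970=0.024 → t=0.114; u2·a0=0.7362·32.970=24.273; a1=16.704 < 24.273 ≤ a1+a2=29.088 → R2 fires; G=10 M=5 X=7
Draw 5: a1=16.240, a2=12.040, a3=1.645, a4=3.090, a0=33.015; τ=−ln(0.4498)/33.015=0.024 → t=0.138; u2·a0=0.6339·33.015=20.928; a1=16.240 < 20.928 ≤ a1+a2=28.280 → R2 fires; G=12 M=4 X=8
Draw 6: a1=14.848, a2=11.008, a3=1.880, a4=3.708, a0=31.444; τ=−ln(0.3469)/31.444=0.034 → t=0.172; u2·a0=0.0349·31.444=1.097 ≤ a1=14.848 → R1 fires; G=12 M=3 X=8
Draw 7: a1=11.136, a2=8.256, a3=1.880, a4=3.708, a0=24.980; τ=−ln(0.3650)/24.980=0.040 → t=0.212; u2·a0=0.3320·24.980=8.293 ≤ a1=11.136 → R1 fires; G=12 M=2 X=8
Draw 8: a1=7.424, a2=5.504, a3=1.880, a4=3.708, a0=18.516; τ=−ln(0.4471)/18.516=0.043 → t=0.256; u2·a0=0.2943·18.516=5.449 ≤ a1=7.424 → R1 fires; G=12 M=1 X=8
Draw 9: a1=3.712, a2=2.752, a3=1.880, a4=3.708, a0=12.052; τ=−ln(0.4526)/12.052=0.066 → t=0.322; u2·a0=0.9469·12.052=11.412; a1+…+a3=8.344 < 11.412 ≤ a1+…+a4=12.052 → R4 fires; G=12 M=2 X=8
Draw 10: a1=7.424, a2=5.504, a3=1.880, a4=3.708, a0=18.516; τ=−ln(0.1435)/18.516=0.105 → t=0.427 > T=0.38: stop.
At T=0.38: G=12 M=2 X=8; the largest is G.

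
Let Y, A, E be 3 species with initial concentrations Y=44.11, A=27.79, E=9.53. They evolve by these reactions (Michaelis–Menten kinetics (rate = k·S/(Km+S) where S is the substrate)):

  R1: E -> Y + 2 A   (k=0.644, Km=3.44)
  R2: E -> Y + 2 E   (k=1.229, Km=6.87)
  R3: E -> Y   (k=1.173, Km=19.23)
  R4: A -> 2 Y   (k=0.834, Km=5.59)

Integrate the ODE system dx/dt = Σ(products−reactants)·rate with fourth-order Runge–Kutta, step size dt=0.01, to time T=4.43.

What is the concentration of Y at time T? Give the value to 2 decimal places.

RK4 with dt=0.01: 443 steps to T=4.43. Trajectory (selected grid times):
t=0.00: Y=44.11 A=27.79 E=9.53
t=0.49: Y=45.56 A=27.91 E=9.46
t=0.98: Y=47.01 A=28.03 E=9.39
t=1.48: Y=48.49 A=28.16 E=9.31
t=1.97: Y=49.93 A=28.28 E=9.24
t=2.46: Y=51.38 A=28.40 E=9.17
t=2.95: Y=52.82 A=28.51 E=9.10
t=3.45: Y=54.29 A=28.63 E=9.03
t=3.94: Y=55.72 A=28.74 E=8.96
t=4.43: Y=57.16 A=28.86 E=8.89
Read off Y at T=4.43: 57.16

Y at T = 57.16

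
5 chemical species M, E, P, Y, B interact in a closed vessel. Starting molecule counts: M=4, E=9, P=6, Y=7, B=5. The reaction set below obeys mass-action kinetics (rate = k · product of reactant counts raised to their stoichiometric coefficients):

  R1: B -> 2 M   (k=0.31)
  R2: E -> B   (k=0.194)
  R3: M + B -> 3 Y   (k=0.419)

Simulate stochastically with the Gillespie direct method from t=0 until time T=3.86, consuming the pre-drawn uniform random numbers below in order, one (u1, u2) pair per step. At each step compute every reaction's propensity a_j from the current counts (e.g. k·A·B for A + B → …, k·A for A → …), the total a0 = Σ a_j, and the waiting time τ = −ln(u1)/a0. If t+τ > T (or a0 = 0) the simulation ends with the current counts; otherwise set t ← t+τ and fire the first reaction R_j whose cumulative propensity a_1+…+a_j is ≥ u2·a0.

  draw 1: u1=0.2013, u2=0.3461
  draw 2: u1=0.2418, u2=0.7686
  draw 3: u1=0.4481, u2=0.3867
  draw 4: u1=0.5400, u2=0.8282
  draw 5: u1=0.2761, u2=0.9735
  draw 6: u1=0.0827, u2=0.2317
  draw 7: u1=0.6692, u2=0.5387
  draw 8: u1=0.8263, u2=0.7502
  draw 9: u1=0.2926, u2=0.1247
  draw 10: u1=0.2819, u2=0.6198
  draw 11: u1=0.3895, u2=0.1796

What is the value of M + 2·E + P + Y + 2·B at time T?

Check how each reaction changes W = M + 2·E + P + Y + 2·B (weight of products minus weight of reactants):
R1: B -> 2 M: (1·2) − (2·1) = 2 − 2 = 0
R2: E -> B: (2·1) − (2·1) = 2 − 2 = 0
R3: M + B -> 3 Y: (1·3) − (1·1 + 2·1) = 3 − 3 = 0
Every reaction leaves W unchanged, so W is conserved and no simulation is needed: W(T) = W(0) = 4 + 2·9 + 6 + 7 + 2·5 = 45

Value at T = 45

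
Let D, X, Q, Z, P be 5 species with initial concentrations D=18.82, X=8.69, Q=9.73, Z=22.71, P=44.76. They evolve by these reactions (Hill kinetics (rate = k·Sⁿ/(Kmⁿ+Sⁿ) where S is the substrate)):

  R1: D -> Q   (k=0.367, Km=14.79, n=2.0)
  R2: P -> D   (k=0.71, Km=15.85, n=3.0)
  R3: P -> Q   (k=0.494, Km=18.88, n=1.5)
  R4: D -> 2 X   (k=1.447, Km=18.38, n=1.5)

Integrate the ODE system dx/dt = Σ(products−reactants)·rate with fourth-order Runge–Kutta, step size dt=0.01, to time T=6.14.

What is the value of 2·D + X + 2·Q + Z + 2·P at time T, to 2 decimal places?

Value at T = 178.02

Check how each reaction changes W = 2·D + X + 2·Q + Z + 2·P (weight of products minus weight of reactants):
R1: D -> Q: (2·1) − (2·1) = 2 − 2 = 0
R2: P -> D: (2·1) − (2·1) = 2 − 2 = 0
R3: P -> Q: (2·1) − (2·1) = 2 − 2 = 0
R4: D -> 2 X: (1·2) − (2·1) = 2 − 2 = 0
Every reaction leaves W unchanged, so W is conserved and no simulation is needed: W(T) = W(0) = 2·18.82 + 8.69 + 2·9.73 + 22.71 + 2·44.76 = 178.02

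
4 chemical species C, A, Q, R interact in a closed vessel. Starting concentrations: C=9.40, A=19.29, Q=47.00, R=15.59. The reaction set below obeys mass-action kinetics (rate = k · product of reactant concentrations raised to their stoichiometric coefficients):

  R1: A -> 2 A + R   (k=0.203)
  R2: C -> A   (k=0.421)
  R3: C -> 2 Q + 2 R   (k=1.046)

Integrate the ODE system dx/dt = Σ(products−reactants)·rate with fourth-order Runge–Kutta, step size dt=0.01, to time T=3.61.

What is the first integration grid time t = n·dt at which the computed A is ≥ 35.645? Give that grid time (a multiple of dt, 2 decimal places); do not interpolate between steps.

Threshold first reached at t = 2.47

RK4 with dt=0.01: 361 steps to T=3.61. Trajectory (selected grid times):
t=0.00: C=9.40 A=19.29 Q=47.00 R=15.59
t=0.40: C=5.23 A=22.17 Q=52.95 R=23.23
t=0.80: C=2.91 A=24.75 Q=56.26 R=28.44
t=1.20: C=1.62 A=27.23 Q=58.10 R=32.39
t=1.60: C=0.90 A=29.75 Q=59.12 R=35.73
t=2.01: C=0.49 A=32.45 Q=59.70 R=38.89
t=2.41: C=0.27 A=35.26 Q=60.01 R=41.95
t=2.46: C=0.25 A=35.62 Q=60.04 R=42.34
t=2.47: C=0.25 A=35.70 Q=60.05 R=42.42
t=2.81: C=0.15 A=38.28 Q=60.19 R=45.11
t=3.21: C=0.08 A=41.54 Q=60.28 R=48.45
t=3.61: C=0.05 A=45.06 Q=60.34 R=52.01
A(2.46)=35.624 < 35.645 but A(2.47)=35.698 ≥ 35.645, so the first grid time is t=2.47.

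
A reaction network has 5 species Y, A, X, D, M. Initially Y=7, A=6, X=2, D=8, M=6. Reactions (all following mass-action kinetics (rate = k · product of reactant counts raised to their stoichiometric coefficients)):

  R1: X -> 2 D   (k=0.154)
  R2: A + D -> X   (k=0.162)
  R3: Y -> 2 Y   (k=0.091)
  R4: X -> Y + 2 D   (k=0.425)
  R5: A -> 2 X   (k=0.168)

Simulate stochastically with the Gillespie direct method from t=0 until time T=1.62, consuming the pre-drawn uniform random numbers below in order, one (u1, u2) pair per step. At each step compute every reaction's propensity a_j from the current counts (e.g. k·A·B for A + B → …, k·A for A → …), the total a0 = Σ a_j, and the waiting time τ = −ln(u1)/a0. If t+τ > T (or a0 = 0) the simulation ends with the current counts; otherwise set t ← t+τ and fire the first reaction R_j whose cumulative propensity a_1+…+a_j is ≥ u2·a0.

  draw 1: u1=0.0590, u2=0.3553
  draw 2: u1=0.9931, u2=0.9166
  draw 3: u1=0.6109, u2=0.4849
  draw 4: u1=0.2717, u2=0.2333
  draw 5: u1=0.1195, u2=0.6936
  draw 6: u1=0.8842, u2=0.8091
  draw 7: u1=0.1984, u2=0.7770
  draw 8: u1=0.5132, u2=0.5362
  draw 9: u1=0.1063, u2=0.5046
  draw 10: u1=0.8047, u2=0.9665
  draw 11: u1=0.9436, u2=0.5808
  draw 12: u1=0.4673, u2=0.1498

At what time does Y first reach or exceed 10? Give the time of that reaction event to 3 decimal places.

Threshold first reached at t = 1.068

t=0.000: Y=7 A=6 X=2 D=8 M=6
Draw 1: a1=0.308, a2=7.776, a3=0.637, a4=0.850, a5=1.008, a0=10.579; τ=−ln(0.0590)/10.579=0.268 → t=0.268; u2·a0=0.3553·10.579=3.759; a1=0.308 < 3.759 ≤ a1+a2=8.084 → R2 fires; Y=7 A=5 X=3 D=7 M=6
Draw 2: a1=0.462, a2=5.670, a3=0.637, a4=1.275, a5=0.840, a0=8.884; τ=−ln(0.9931)/8.884=0.001 → t=0.268; u2·a0=0.9166·8.884=8.143; a1+…+a4=8.044 < 8.143 ≤ a1+…+a5=8.884 → R5 fires; Y=7 A=4 X=5 D=7 M=6
Draw 3: a1=0.770, a2=4.536, a3=0.637, a4=2.125, a5=0.672, a0=8.740; τ=−ln(0.6109)/8.740=0.056 → t=0.325; u2·a0=0.4849·8.740=4.238; a1=0.770 < 4.238 ≤ a1+a2=5.306 → R2 fires; Y=7 A=3 X=6 D=6 M=6
Draw 4: a1=0.924, a2=2.916, a3=0.637, a4=2.550, a5=0.504, a0=7.531; τ=−ln(0.2717)/7.531=0.173 → t=0.498; u2·a0=0.2333·7.531=1.757; a1=0.924 < 1.757 ≤ a1+a2=3.840 → R2 fires; Y=7 A=2 X=7 D=5 M=6
Draw 5: a1=1.078, a2=1.620, a3=0.637, a4=2.975, a5=0.336, a0=6.646; τ=−ln(0.1195)/6.646=0.320 → t=0.817; u2·a0=0.6936·6.646=4.610; a1+…+a3=3.335 < 4.610 ≤ a1+…+a4=6.310 → R4 fires; Y=8 A=2 X=6 D=7 M=6
Draw 6: a1=0.924, a2=2.268, a3=0.728, a4=2.550, a5=0.336, a0=6.806; τ=−ln(0.8842)/6.806=0.018 → t=0.835; u2·a0=0.8091·6.806=5.507; a1+…+a3=3.920 < 5.507 ≤ a1+…+a4=6.470 → R4 fires; Y=9 A=2 X=5 D=9 M=6
Draw 7: a1=0.770, a2=2.916, a3=0.819, a4=2.125, a5=0.336, a0=6.966; τ=−ln(0.1984)/6.966=0.232 → t=1.068; u2·a0=0.7770·6.966=5.413; a1+…+a3=4.505 < 5.413 ≤ a1+…+a4=6.630 → R4 fires; Y=10 A=2 X=4 D=11 M=6
Draw 8: a1=0.616, a2=3.564, a3=0.910, a4=1.700, a5=0.336, a0=7.126; τ=−ln(0.5132)/7.126=0.094 → t=1.161; u2·a0=0.5362·7.126=3.821; a1=0.616 < 3.821 ≤ a1+a2=4.180 → R2 fires; Y=10 A=1 X=5 D=10 M=6
Draw 9: a1=0.770, a2=1.620, a3=0.910, a4=2.125, a5=0.168, a0=5.593; τ=−ln(0.1063)/5.593=0.401 → t=1.562; u2·a0=0.5046·5.593=2.822; a1+a2=2.390 < 2.822 ≤ a1+…+a3=3.300 → R3 fires; Y=11 A=1 X=5 D=10 M=6
Draw 10: a1=0.770, a2=1.620, a3=1.001, a4=2.125, a5=0.168, a0=5.684; τ=−ln(0.8047)/5.684=0.038 → t=1.600; u2·a0=0.9665·5.684=5.494; a1+…+a3=3.391 < 5.494 ≤ a1+…+a4=5.516 → R4 fires; Y=12 A=1 X=4 D=12 M=6
Draw 11: a1=0.616, a2=1.944, a3=1.092, a4=1.700, a5=0.168, a0=5.520; τ=−ln(0.9436)/5.520=0.011 → t=1.611; u2·a0=0.5808·5.520=3.206; a1+a2=2.560 < 3.206 ≤ a1+…+a3=3.652 → R3 fires; Y=13 A=1 X=4 D=12 M=6
Draw 12: a1=0.616, a2=1.944, a3=1.183, a4=1.700, a5=0.168, a0=5.611; τ=−ln(0.4673)/5.611=0.136 → t=1.746 > T=1.62: stop.
Y first becomes ≥ 10 when it reaches 10 at the event at t=1.068.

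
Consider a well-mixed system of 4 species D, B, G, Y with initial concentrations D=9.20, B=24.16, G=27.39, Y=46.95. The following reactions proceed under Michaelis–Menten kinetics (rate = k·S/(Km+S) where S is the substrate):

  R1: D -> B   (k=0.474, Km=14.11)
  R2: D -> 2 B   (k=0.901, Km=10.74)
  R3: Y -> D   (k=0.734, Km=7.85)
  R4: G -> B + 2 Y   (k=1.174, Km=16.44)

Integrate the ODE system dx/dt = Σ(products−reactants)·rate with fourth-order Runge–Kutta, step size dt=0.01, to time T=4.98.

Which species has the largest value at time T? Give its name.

RK4 with dt=0.01: 498 steps to T=4.98. Trajectory (selected grid times):
t=0.00: D=9.20 B=24.16 G=27.39 Y=46.95
t=0.55: D=9.21 B=25.12 G=26.99 Y=47.41
t=1.11: D=9.23 B=26.10 G=26.58 Y=47.87
t=1.66: D=9.24 B=27.06 G=26.18 Y=48.32
t=2.21: D=9.26 B=28.02 G=25.79 Y=48.76
t=2.77: D=9.27 B=28.99 G=25.39 Y=49.21
t=3.32: D=9.29 B=29.94 G=25.00 Y=49.64
t=3.87: D=9.30 B=30.90 G=24.61 Y=50.07
t=4.43: D=9.32 B=31.86 G=24.21 Y=50.50
t=4.98: D=9.34 B=32.81 G=23.83 Y=50.92
At T=4.98: D=9.34 B=32.81 G=23.83 Y=50.92; the largest is Y.

Dominant species at T: Y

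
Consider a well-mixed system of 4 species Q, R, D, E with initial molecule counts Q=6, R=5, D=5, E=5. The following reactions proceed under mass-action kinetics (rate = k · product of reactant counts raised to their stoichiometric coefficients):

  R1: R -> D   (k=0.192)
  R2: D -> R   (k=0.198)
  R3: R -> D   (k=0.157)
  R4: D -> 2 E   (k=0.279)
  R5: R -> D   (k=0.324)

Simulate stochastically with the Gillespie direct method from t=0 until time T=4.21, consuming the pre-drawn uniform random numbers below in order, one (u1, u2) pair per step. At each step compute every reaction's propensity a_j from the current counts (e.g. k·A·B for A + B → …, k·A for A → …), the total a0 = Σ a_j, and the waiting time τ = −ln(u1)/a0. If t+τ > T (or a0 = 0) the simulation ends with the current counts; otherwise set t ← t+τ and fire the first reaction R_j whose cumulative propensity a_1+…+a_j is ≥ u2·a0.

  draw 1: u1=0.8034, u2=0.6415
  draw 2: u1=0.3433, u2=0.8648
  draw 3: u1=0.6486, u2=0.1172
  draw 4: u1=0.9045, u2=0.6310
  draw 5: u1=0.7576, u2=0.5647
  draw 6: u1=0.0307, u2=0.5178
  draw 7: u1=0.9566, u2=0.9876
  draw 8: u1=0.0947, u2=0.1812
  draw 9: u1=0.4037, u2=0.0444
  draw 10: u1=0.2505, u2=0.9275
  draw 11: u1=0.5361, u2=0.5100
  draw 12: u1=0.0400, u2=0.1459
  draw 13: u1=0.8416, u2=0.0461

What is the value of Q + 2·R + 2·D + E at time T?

Value at T = 31

Check how each reaction changes W = Q + 2·R + 2·D + E (weight of products minus weight of reactants):
R1: R -> D: (2·1) − (2·1) = 2 − 2 = 0
R2: D -> R: (2·1) − (2·1) = 2 − 2 = 0
R3: R -> D: (2·1) − (2·1) = 2 − 2 = 0
R4: D -> 2 E: (1·2) − (2·1) = 2 − 2 = 0
R5: R -> D: (2·1) − (2·1) = 2 − 2 = 0
Every reaction leaves W unchanged, so W is conserved and no simulation is needed: W(T) = W(0) = 6 + 2·5 + 2·5 + 5 = 31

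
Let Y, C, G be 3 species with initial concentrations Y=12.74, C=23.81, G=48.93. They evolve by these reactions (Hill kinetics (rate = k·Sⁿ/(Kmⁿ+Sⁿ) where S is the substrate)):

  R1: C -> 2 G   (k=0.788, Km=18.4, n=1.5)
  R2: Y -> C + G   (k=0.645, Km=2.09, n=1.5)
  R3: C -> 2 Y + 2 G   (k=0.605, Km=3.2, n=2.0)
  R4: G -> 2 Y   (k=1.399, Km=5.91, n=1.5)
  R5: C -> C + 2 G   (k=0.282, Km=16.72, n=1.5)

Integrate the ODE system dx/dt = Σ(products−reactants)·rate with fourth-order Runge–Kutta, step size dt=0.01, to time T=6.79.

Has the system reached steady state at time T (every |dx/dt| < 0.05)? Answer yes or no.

Steady state at T: no

RK4 with dt=0.01: 679 steps to T=6.79. Trajectory (selected grid times):
t=0.00: Y=12.74 C=23.81 G=48.93
t=0.75: Y=15.19 C=23.47 G=50.24
t=1.51: Y=17.67 C=23.14 G=51.56
t=2.26: Y=20.11 C=22.81 G=52.85
t=3.02: Y=22.59 C=22.49 G=54.16
t=3.77: Y=25.04 C=22.18 G=55.44
t=4.53: Y=27.51 C=21.87 G=56.73
t=5.28: Y=29.96 C=21.57 G=57.99
t=6.04: Y=32.44 C=21.27 G=59.26
t=6.79: Y=34.88 C=20.98 G=60.51
Rates at T: R1=0.4326, R2=0.6357, R3=0.5912, R4=1.3576, R5=0.1647
dx/dt at T (Σ net stoichiometry × rate): Y=+3.2619, C=-0.3881, G=+1.6553
Largest |dx/dt| is |+3.2619| (Y) ≥ 0.05 → not steady.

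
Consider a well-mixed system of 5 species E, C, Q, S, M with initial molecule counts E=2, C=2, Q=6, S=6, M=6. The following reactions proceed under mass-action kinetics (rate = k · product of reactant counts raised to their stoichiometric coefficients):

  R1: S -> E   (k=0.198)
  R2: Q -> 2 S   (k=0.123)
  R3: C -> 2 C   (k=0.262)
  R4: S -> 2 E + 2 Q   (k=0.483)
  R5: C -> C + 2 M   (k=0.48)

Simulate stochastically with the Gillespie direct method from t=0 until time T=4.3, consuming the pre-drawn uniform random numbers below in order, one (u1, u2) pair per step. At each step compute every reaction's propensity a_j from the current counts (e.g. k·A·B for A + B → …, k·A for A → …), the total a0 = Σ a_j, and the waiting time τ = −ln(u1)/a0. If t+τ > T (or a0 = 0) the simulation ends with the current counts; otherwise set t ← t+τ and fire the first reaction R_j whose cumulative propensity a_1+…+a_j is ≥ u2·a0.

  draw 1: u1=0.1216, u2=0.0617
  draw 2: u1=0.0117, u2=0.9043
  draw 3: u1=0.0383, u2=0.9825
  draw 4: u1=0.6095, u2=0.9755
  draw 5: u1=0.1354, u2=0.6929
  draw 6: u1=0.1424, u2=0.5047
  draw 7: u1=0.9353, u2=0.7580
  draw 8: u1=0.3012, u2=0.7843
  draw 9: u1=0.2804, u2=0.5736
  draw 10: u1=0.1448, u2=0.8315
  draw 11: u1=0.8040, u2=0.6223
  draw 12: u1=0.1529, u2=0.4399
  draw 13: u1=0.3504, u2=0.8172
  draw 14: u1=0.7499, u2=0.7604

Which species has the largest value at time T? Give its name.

t=0.000: E=2 C=2 Q=6 S=6 M=6
Draw 1: a1=1.188, a2=0.738, a3=0.524, a4=2.898, a5=0.960, a0=6.308; τ=−ln(0.1216)/6.308=0.334 → t=0.334; u2·a0=0.0617·6.308=0.389 ≤ a1=1.188 → R1 fires; E=3 C=2 Q=6 S=5 M=6
Draw 2: a1=0.990, a2=0.738, a3=0.524, a4=2.415, a5=0.960, a0=5.627; τ=−ln(0.0117)/5.627=0.791 → t=1.125; u2·a0=0.9043·5.627=5.088; a1+…+a4=4.667 < 5.088 ≤ a1+…+a5=5.627 → R5 fires; E=3 C=2 Q=6 S=5 M=8
Draw 3: a1=0.990, a2=0.738, a3=0.524, a4=2.415, a5=0.960, a0=5.627; τ=−ln(0.0383)/5.627=0.580 → t=1.704; u2·a0=0.9825·5.627=5.529; a1+…+a4=4.667 < 5.529 ≤ a1+…+a5=5.627 → R5 fires; E=3 C=2 Q=6 S=5 M=10
Draw 4: a1=0.990, a2=0.738, a3=0.524, a4=2.415, a5=0.960, a0=5.627; τ=−ln(0.6095)/5.627=0.088 → t=1.792; u2·a0=0.9755·5.627=5.489; a1+…+a4=4.667 < 5.489 ≤ a1+…+a5=5.627 → R5 fires; E=3 C=2 Q=6 S=5 M=12
Draw 5: a1=0.990, a2=0.738, a3=0.524, a4=2.415, a5=0.960, a0=5.627; τ=−ln(0.1354)/5.627=0.355 → t=2.148; u2·a0=0.6929·5.627=3.899; a1+…+a3=2.252 < 3.899 ≤ a1+…+a4=4.667 → R4 fires; E=5 C=2 Q=8 S=4 M=12
Draw 6: a1=0.792, a2=0.984, a3=0.524, a4=1.932, a5=0.960, a0=5.192; τ=−ln(0.1424)/5.192=0.375 → t=2.523; u2·a0=0.5047·5.192=2.620; a1+…+a3=2.300 < 2.620 ≤ a1+…+a4=4.232 → R4 fires; E=7 C=2 Q=10 S=3 M=12
Draw 7: a1=0.594, a2=1.230, a3=0.524, a4=1.449, a5=0.960, a0=4.757; τ=−ln(0.9353)/4.757=0.014 → t=2.537; u2·a0=0.7580·4.757=3.606; a1+…+a3=2.348 < 3.606 ≤ a1+…+a4=3.797 → R4 fires; E=9 C=2 Q=12 S=2 M=12
Draw 8: a1=0.396, a2=1.476, a3=0.524, a4=0.966, a5=0.960, a0=4.322; τ=−ln(0.3012)/4.322=0.278 → t=2.815; u2·a0=0.7843·4.322=3.390; a1+…+a4=3.362 < 3.390 ≤ a1+…+a5=4.322 → R5 fires; E=9 C=2 Q=12 S=2 M=14
Draw 9: a1=0.396, a2=1.476, a3=0.524, a4=0.966, a5=0.960, a0=4.322; τ=−ln(0.2804)/4.322=0.294 → t=3.109; u2·a0=0.5736·4.322=2.479; a1+…+a3=2.396 < 2.479 ≤ a1+…+a4=3.362 → R4 fires; E=11 C=2 Q=14 S=1 M=14
Draw 10: a1=0.198, a2=1.722, a3=0.524, a4=0.483, a5=0.960, a0=3.887; τ=−ln(0.1448)/3.887=0.497 → t=3.606; u2·a0=0.8315·3.887=3.232; a1+…+a4=2.927 < 3.232 ≤ a1+…+a5=3.887 → R5 fires; E=11 C=2 Q=14 S=1 M=16
Draw 11: a1=0.198, a2=1.722, a3=0.524, a4=0.483, a5=0.960, a0=3.887; τ=−ln(0.8040)/3.887=0.056 → t=3.662; u2·a0=0.6223·3.887=2.419; a1+a2=1.920 < 2.419 ≤ a1+…+a3=2.444 → R3 fires; E=11 C=3 Q=14 S=1 M=16
Draw 12: a1=0.198, a2=1.722, a3=0.786, a4=0.483, a5=1.440, a0=4.629; τ=−ln(0.1529)/4.629=0.406 → t=4.068; u2·a0=0.4399·4.629=2.036; a1+a2=1.920 < 2.036 ≤ a1+…+a3=2.706 → R3 fires; E=11 C=4 Q=14 S=1 M=16
Draw 13: a1=0.198, a2=1.722, a3=1.048, a4=0.483, a5=1.920, a0=5.371; τ=−ln(0.3504)/5.371=0.195 → t=4.263; u2·a0=0.8172·5.371=4.389; a1+…+a4=3.451 < 4.389 ≤ a1+…+a5=5.371 → R5 fires; E=11 C=4 Q=14 S=1 M=18
Draw 14: a1=0.198, a2=1.722, a3=1.048, a4=0.483, a5=1.920, a0=5.371; τ=−ln(0.7499)/5.371=0.054 → t=4.317 > T=4.3: stop.
At T=4.3: E=11 C=4 Q=14 S=1 M=18; the largest is M.

Dominant species at T: M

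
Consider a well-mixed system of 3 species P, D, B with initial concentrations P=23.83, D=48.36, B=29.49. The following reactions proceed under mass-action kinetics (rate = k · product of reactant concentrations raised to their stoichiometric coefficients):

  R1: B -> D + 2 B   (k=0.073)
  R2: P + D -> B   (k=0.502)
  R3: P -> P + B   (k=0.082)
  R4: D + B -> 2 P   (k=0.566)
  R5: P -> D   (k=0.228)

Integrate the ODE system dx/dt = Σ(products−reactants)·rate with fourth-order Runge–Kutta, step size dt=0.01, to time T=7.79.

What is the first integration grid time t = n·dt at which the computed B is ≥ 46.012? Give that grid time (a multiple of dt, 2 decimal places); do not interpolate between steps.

Threshold first reached at t = 2.60

RK4 with dt=0.01: 779 steps to T=7.79. Trajectory (selected grid times):
t=0.00: P=23.83 D=48.36 B=29.49
t=0.87: P=41.41 D=0.29 B=36.89
t=1.73: P=39.45 D=0.28 B=41.70
t=2.59: P=38.84 D=0.27 B=45.99
t=2.60: P=38.84 D=0.27 B=46.03
t=3.46: P=39.15 D=0.26 B=50.05
t=4.33: P=40.13 D=0.26 B=54.01
t=5.19: P=41.59 D=0.26 B=57.94
t=6.06: P=43.46 D=0.25 B=61.99
t=6.92: P=45.64 D=0.25 B=66.12
t=7.79: P=48.14 D=0.25 B=70.49
B(2.59)=45.986 < 46.012 but B(2.60)=46.034 ≥ 46.012, so the first grid time is t=2.60.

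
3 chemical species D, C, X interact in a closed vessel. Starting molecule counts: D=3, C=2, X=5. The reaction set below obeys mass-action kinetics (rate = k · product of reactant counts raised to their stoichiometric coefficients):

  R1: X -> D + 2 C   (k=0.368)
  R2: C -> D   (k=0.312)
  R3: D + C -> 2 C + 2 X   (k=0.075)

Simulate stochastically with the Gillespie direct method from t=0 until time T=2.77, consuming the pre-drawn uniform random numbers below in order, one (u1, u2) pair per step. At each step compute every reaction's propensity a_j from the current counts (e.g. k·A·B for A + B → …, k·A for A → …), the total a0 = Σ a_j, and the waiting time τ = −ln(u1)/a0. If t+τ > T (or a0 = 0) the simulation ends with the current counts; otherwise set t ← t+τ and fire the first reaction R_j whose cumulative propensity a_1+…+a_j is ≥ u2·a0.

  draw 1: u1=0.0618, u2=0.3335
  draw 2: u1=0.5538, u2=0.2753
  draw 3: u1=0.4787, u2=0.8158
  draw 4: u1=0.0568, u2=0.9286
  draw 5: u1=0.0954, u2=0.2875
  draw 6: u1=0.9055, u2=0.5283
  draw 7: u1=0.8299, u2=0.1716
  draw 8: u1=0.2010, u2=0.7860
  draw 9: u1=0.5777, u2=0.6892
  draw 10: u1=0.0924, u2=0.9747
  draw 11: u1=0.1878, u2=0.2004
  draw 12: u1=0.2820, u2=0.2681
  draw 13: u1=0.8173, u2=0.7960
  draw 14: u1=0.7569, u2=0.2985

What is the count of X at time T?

X at T = 11

t=0.000: D=3 C=2 X=5
Draw 1: a1=1.840, a2=0.624, a3=0.450, a0=2.914; τ=−ln(0.0618)/2.914=0.955 → t=0.955; u2·a0=0.3335·2.914=0.972 ≤ a1=1.840 → R1 fires; D=4 C=4 X=4
Draw 2: a1=1.472, a2=1.248, a3=1.200, a0=3.920; τ=−ln(0.5538)/3.920=0.151 → t=1.106; u2·a0=0.2753·3.920=1.079 ≤ a1=1.472 → R1 fires; D=5 C=6 X=3
Draw 3: a1=1.104, a2=1.872, a3=2.250, a0=5.226; τ=−ln(0.4787)/5.226=0.141 → t=1.247; u2·a0=0.8158·5.226=4.263; a1+a2=2.976 < 4.263 ≤ a1+…+a3=5.226 → R3 fires; D=4 C=7 X=5
Draw 4: a1=1.840, a2=2.184, a3=2.100, a0=6.124; τ=−ln(0.0568)/6.124=0.468 → t=1.715; u2·a0=0.9286·6.124=5.687; a1+a2=4.024 < 5.687 ≤ a1+…+a3=6.124 → R3 fires; D=3 C=8 X=7
Draw 5: a1=2.576, a2=2.496, a3=1.800, a0=6.872; τ=−ln(0.0954)/6.872=0.342 → t=2.057; u2·a0=0.2875·6.872=1.976 ≤ a1=2.576 → R1 fires; D=4 C=10 X=6
Draw 6: a1=2.208, a2=3.120, a3=3.000, a0=8.328; τ=−ln(0.9055)/8.328=0.012 → t=2.069; u2·a0=0.5283·8.328=4.400; a1=2.208 < 4.400 ≤ a1+a2=5.328 → R2 fires; D=5 C=9 X=6
Draw 7: a1=2.208, a2=2.808, a3=3.375, a0=8.391; τ=−ln(0.8299)/8.391=0.022 → t=2.091; u2·a0=0.1716·8.391=1.440 ≤ a1=2.208 → R1 fires; D=6 C=11 X=5
Draw 8: a1=1.840, a2=3.432, a3=4.950, a0=10.222; τ=−ln(0.2010)/10.222=0.157 → t=2.248; u2·a0=0.7860·10.222=8.034; a1+a2=5.272 < 8.034 ≤ a1+…+a3=10.222 → R3 fires; D=5 C=12 X=7
Draw 9: a1=2.576, a2=3.744, a3=4.500, a0=10.820; τ=−ln(0.5777)/10.820=0.051 → t=2.299; u2·a0=0.6892·10.820=7.457; a1+a2=6.320 < 7.457 ≤ a1+…+a3=10.820 → R3 fires; D=4 C=13 X=9
Draw 10: a1=3.312, a2=4.056, a3=3.900, a0=11.268; τ=−ln(0.0924)/11.268=0.211 → t=2.511; u2·a0=0.9747·11.268=10.983; a1+a2=7.368 < 10.983 ≤ a1+…+a3=11.268 → R3 fires; D=3 C=14 X=11
Draw 11: a1=4.048, a2=4.368, a3=3.150, a0=11.566; τ=−ln(0.1878)/11.566=0.145 → t=2.655; u2·a0=0.2004·11.566=2.318 ≤ a1=4.048 → R1 fires; D=4 C=16 X=10
Draw 12: a1=3.680, a2=4.992, a3=4.800, a0=13.472; τ=−ln(0.2820)/13.472=0.094 → t=2.749; u2·a0=0.2681·13.472=3.612 ≤ a1=3.680 → R1 fires; D=5 C=18 X=9
Draw 13: a1=3.312, a2=5.616, a3=6.750, a0=15.678; τ=−ln(0.8173)/15.678=0.013 → t=2.762; u2·a0=0.7960·15.678=12.480; a1+a2=8.928 < 12.480 ≤ a1+…+a3=15.678 → R3 fires; D=4 C=19 X=11
Draw 14: a1=4.048, a2=5.928, a3=5.700, a0=15.676; τ=−ln(0.7569)/15.676=0.018 → t=2.780 > T=2.77: stop.
Read off X at T=2.77: 11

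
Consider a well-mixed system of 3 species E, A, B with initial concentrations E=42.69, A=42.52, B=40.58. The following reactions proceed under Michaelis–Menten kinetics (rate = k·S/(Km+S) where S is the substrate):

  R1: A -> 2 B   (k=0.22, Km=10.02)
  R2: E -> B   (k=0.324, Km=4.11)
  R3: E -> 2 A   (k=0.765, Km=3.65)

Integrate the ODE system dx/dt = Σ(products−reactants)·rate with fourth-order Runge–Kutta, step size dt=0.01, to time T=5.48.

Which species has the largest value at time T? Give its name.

Dominant species at T: A

RK4 with dt=0.01: 548 steps to T=5.48. Trajectory (selected grid times):
t=0.00: E=42.69 A=42.52 B=40.58
t=0.61: E=42.08 A=43.27 B=40.98
t=1.22: E=41.47 A=44.02 B=41.38
t=1.83: E=40.86 A=44.77 B=41.77
t=2.44: E=40.26 A=45.51 B=42.17
t=3.04: E=39.66 A=46.25 B=42.57
t=3.65: E=39.05 A=46.99 B=42.97
t=4.26: E=38.45 A=47.73 B=43.37
t=4.87: E=37.84 A=48.47 B=43.77
t=5.48: E=37.24 A=49.21 B=44.17
At T=5.48: E=37.24 A=49.21 B=44.17; the largest is A.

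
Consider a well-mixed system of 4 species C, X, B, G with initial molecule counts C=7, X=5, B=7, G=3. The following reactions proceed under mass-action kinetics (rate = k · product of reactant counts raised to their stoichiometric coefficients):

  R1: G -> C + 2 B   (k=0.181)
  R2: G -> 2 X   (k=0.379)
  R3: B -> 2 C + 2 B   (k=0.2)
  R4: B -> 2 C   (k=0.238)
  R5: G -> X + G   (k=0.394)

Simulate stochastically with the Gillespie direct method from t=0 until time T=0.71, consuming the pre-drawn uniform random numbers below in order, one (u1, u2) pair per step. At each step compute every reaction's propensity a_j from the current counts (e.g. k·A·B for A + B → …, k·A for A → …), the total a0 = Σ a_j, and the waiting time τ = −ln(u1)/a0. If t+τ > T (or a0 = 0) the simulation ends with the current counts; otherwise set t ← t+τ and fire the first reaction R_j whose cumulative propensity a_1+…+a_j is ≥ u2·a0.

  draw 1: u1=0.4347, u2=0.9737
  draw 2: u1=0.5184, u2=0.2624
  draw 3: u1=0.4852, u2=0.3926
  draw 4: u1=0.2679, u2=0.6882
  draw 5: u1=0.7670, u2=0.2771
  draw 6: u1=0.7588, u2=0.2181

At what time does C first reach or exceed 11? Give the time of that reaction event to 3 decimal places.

t=0.000: C=7 X=5 B=7 G=3
Draw 1: a1=0.543, a2=1.137, a3=1.400, a4=1.666, a5=1.182, a0=5.928; τ=−ln(0.4347)/5.928=0.141 → t=0.141; u2·a0=0.9737·5.928=5.772; a1+…+a4=4.746 < 5.772 ≤ a1+…+a5=5.928 → R5 fires; C=7 X=6 B=7 G=3
Draw 2: a1=0.543, a2=1.137, a3=1.400, a4=1.666, a5=1.182, a0=5.928; τ=−ln(0.5184)/5.928=0.111 → t=0.251; u2·a0=0.2624·5.928=1.556; a1=0.543 < 1.556 ≤ a1+a2=1.680 → R2 fires; C=7 X=8 B=7 G=2
Draw 3: a1=0.362, a2=0.758, a3=1.400, a4=1.666, a5=0.788, a0=4.974; τ=−ln(0.4852)/4.974=0.145 → t=0.397; u2·a0=0.3926·4.974=1.953; a1+a2=1.120 < 1.953 ≤ a1+…+a3=2.520 → R3 fires; C=9 X=8 B=8 G=2
Draw 4: a1=0.362, a2=0.758, a3=1.600, a4=1.904, a5=0.788, a0=5.412; τ=−ln(0.2679)/5.412=0.243 → t=0.640; u2·a0=0.6882·5.412=3.725; a1+…+a3=2.720 < 3.725 ≤ a1+…+a4=4.624 → R4 fires; C=11 X=8 B=7 G=2
Draw 5: a1=0.362, a2=0.758, a3=1.400, a4=1.666, a5=0.788, a0=4.974; τ=−ln(0.7670)/4.974=0.053 → t=0.693; u2·a0=0.2771·4.974=1.378; a1+a2=1.120 < 1.378 ≤ a1+…+a3=2.520 → R3 fires; C=13 X=8 B=8 G=2
Draw 6: a1=0.362, a2=0.758, a3=1.600, a4=1.904, a5=0.788, a0=5.412; τ=−ln(0.7588)/5.412=0.051 → t=0.744 > T=0.71: stop.
C first becomes ≥ 11 when it reaches 11 at the event at t=0.640.

Threshold first reached at t = 0.640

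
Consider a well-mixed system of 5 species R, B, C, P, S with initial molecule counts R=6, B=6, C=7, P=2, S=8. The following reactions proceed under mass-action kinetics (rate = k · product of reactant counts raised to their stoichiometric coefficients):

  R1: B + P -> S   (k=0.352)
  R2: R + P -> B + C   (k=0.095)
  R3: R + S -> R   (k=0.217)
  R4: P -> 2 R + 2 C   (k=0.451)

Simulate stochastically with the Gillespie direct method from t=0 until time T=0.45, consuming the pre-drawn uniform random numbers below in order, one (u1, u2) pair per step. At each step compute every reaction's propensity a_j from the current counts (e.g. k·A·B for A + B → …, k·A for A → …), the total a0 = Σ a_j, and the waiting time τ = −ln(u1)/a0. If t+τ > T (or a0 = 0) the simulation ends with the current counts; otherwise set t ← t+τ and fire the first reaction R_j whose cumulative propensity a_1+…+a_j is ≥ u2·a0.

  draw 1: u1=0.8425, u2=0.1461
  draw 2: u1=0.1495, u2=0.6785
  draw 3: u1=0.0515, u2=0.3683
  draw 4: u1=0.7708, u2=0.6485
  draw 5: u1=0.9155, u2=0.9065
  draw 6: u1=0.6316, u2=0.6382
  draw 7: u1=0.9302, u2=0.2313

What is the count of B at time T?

B at T = 5

t=0.000: R=6 B=6 C=7 P=2 S=8
Draw 1: a1=4.224, a2=1.140, a3=10.416, a4=0.902, a0=16.682; τ=−ln(0.8425)/16.682=0.010 → t=0.010; u2·a0=0.1461·16.682=2.437 ≤ a1=4.224 → R1 fires; R=6 B=5 C=7 P=1 S=9
Draw 2: a1=1.760, a2=0.570, a3=11.718, a4=0.451, a0=14.499; τ=−ln(0.1495)/14.499=0.131 → t=0.141; u2·a0=0.6785·14.499=9.838; a1+a2=2.330 < 9.838 ≤ a1+…+a3=14.048 → R3 fires; R=6 B=5 C=7 P=1 S=8
Draw 3: a1=1.760, a2=0.570, a3=10.416, a4=0.451, a0=13.197; τ=−ln(0.0515)/13.197=0.225 → t=0.366; u2·a0=0.3683·13.197=4.860; a1+a2=2.330 < 4.860 ≤ a1+…+a3=12.746 → R3 fires; R=6 B=5 C=7 P=1 S=7
Draw 4: a1=1.760, a2=0.570, a3=9.114, a4=0.451, a0=11.895; τ=−ln(0.7708)/11.895=0.022 → t=0.388; u2·a0=0.6485·11.895=7.714; a1+a2=2.330 < 7.714 ≤ a1+…+a3=11.444 → R3 fires; R=6 B=5 C=7 P=1 S=6
Draw 5: a1=1.760, a2=0.570, a3=7.812, a4=0.451, a0=10.593; τ=−ln(0.9155)/10.593=0.008 → t=0.396; u2·a0=0.9065·10.593=9.603; a1+a2=2.330 < 9.603 ≤ a1+…+a3=10.142 → R3 fires; R=6 B=5 C=7 P=1 S=5
Draw 6: a1=1.760, a2=0.570, a3=6.510, a4=0.451, a0=9.291; τ=−ln(0.6316)/9.291=0.049 → t=0.446; u2·a0=0.6382·9.291=5.930; a1+a2=2.330 < 5.930 ≤ a1+…+a3=8.840 → R3 fires; R=6 B=5 C=7 P=1 S=4
Draw 7: a1=1.760, a2=0.570, a3=5.208, a4=0.451, a0=7.989; τ=−ln(0.9302)/7.989=0.009 → t=0.455 > T=0.45: stop.
Read off B at T=0.45: 5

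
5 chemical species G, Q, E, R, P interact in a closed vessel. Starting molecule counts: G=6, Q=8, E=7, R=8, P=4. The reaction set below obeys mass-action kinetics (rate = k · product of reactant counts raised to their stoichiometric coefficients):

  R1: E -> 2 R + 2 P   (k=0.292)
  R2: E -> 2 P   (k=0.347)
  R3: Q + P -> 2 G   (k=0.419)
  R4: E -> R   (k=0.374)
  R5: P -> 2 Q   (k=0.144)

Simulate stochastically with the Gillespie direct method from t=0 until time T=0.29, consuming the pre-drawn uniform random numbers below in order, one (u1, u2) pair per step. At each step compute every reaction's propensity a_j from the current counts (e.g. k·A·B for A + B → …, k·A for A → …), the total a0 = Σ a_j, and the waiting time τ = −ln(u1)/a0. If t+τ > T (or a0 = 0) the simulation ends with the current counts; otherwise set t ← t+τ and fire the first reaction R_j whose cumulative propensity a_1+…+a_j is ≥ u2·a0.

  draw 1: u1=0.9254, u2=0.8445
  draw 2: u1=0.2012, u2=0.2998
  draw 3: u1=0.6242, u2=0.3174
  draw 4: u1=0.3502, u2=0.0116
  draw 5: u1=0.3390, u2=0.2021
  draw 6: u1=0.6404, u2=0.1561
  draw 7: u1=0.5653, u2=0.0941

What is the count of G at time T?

t=0.000: G=6 Q=8 E=7 R=8 P=4
Draw 1: a1=2.044, a2=2.429, a3=13.408, a4=2.618, a5=0.576, a0=21.075; τ=−ln(0.9254)/21.075=0.004 → t=0.004; u2·a0=0.8445·21.075=17.798; a1+a2=4.473 < 17.798 ≤ a1+…+a3=17.881 → R3 fires; G=8 Q=7 E=7 R=8 P=3
Draw 2: a1=2.044, a2=2.429, a3=8.799, a4=2.618, a5=0.432, a0=16.322; τ=−ln(0.2012)/16.322=0.098 → t=0.102; u2·a0=0.2998·16.322=4.893; a1+a2=4.473 < 4.893 ≤ a1+…+a3=13.272 → R3 fires; G=10 Q=6 E=7 R=8 P=2
Draw 3: a1=2.044, a2=2.429, a3=5.028, a4=2.618, a5=0.288, a0=12.407; τ=−ln(0.6242)/12.407=0.038 → t=0.140; u2·a0=0.3174·12.407=3.938; a1=2.044 < 3.938 ≤ a1+a2=4.473 → R2 fires; G=10 Q=6 E=6 R=8 P=4
Draw 4: a1=1.752, a2=2.082, a3=10.056, a4=2.244, a5=0.576, a0=16.710; τ=−ln(0.3502)/16.710=0.063 → t=0.203; u2·a0=0.0116·16.710=0.194 ≤ a1=1.752 → R1 fires; G=10 Q=6 E=5 R=10 P=6
Draw 5: a1=1.460, a2=1.735, a3=15.084, a4=1.870, a5=0.864, a0=21.013; τ=−ln(0.3390)/21.013=0.051 → t=0.254; u2·a0=0.2021·21.013=4.247; a1+a2=3.195 < 4.247 ≤ a1+…+a3=18.279 → R3 fires; G=12 Q=5 E=5 R=10 P=5
Draw 6: a1=1.460, a2=1.735, a3=10.475, a4=1.870, a5=0.720, a0=16.260; τ=−ln(0.6404)/16.260=0.027 → t=0.282; u2·a0=0.1561·16.260=2.538; a1=1.460 < 2.538 ≤ a1+a2=3.195 → R2 fires; G=12 Q=5 E=4 R=10 P=7
Draw 7: a1=1.168, a2=1.388, a3=14.665, a4=1.496, a5=1.008, a0=19.725; τ=−ln(0.5653)/19.725=0.029 → t=0.311 > T=0.29: stop.
Read off G at T=0.29: 12

G at T = 12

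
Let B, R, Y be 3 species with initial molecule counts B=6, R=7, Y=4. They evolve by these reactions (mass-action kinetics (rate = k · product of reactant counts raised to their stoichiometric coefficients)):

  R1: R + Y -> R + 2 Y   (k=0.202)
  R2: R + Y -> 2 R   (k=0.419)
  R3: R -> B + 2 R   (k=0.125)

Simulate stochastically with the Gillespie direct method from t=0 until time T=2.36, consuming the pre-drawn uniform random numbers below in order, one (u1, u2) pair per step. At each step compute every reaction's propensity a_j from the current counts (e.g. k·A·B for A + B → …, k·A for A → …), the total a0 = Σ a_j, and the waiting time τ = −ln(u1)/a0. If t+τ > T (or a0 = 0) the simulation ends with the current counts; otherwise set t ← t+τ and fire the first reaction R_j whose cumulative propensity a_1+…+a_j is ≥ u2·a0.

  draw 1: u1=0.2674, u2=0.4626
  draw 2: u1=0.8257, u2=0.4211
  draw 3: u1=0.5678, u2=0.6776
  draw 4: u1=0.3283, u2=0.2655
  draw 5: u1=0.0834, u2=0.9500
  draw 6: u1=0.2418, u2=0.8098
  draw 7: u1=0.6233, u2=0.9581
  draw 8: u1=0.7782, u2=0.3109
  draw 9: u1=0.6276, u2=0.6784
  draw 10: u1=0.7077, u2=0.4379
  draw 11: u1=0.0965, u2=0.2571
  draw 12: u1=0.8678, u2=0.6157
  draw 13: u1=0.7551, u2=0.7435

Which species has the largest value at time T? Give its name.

t=0.000: B=6 R=7 Y=4
Draw 1: a1=5.656, a2=11.732, a3=0.875, a0=18.263; τ=−ln(0.2674)/18.263=0.072 → t=0.072; u2·a0=0.4626·18.263=8.448; a1=5.656 < 8.448 ≤ a1+a2=17.388 → R2 fires; B=6 R=8 Y=3
Draw 2: a1=4.848, a2=10.056, a3=1.000, a0=15.904; τ=−ln(0.8257)/15.904=0.012 → t=0.084; u2·a0=0.4211·15.904=6.697; a1=4.848 < 6.697 ≤ a1+a2=14.904 → R2 fires; B=6 R=9 Y=2
Draw 3: a1=3.636, a2=7.542, a3=1.125, a0=12.303; τ=−ln(0.5678)/12.303=0.046 → t=0.130; u2·a0=0.6776·12.303=8.337; a1=3.636 < 8.337 ≤ a1+a2=11.178 → R2 fires; B=6 R=10 Y=1
Draw 4: a1=2.020, a2=4.190, a3=1.250, a0=7.460; τ=−ln(0.3283)/7.460=0.149 → t=0.280; u2·a0=0.2655·7.460=1.981 ≤ a1=2.020 → R1 fires; B=6 R=10 Y=2
Draw 5: a1=4.040, a2=8.380, a3=1.250, a0=13.670; τ=−ln(0.0834)/13.670=0.182 → t=0.461; u2·a0=0.9500·13.670=12.986; a1+a2=12.420 < 12.986 ≤ a1+…+a3=13.670 → R3 fires; B=7 R=11 Y=2
Draw 6: a1=4.444, a2=9.218, a3=1.375, a0=15.037; τ=−ln(0.2418)/15.037=0.094 → t=0.556; u2·a0=0.8098·15.037=12.177; a1=4.444 < 12.177 ≤ a1+a2=13.662 → R2 fires; B=7 R=12 Y=1
Draw 7: a1=2.424, a2=5.028, a3=1.500, a0=8.952; τ=−ln(0.6233)/8.952=0.053 → t=0.609; u2·a0=0.9581·8.952=8.577; a1+a2=7.452 < 8.577 ≤ a1+…+a3=8.952 → R3 fires; B=8 R=13 Y=1
Draw 8: a1=2.626, a2=5.447, a3=1.625, a0=9.698; τ=−ln(0.7782)/9.698=0.026 → t=0.634; u2·a0=0.3109·9.698=3.015; a1=2.626 < 3.015 ≤ a1+a2=8.073 → R2 fires; B=8 R=14 Y=0
Draw 9: a1=0.000, a2=0.000, a3=1.750, a0=1.750; τ=−ln(0.6276)/1.750=0.266 → t=0.901; u2·a0=0.6784·1.750=1.187; a1+a2=0.000 < 1.187 ≤ a1+…+a3=1.750 → R3 fires; B=9 R=15 Y=0
Draw 10: a1=0.000, a2=0.000, a3=1.875, a0=1.875; τ=−ln(0.7077)/1.875=0.184 → t=1.085; u2·a0=0.4379·1.875=0.821; a1+a2=0.000 < 0.821 ≤ a1+…+a3=1.875 → R3 fires; B=10 R=16 Y=0
Draw 11: a1=0.000, a2=0.000, a3=2.000, a0=2.000; τ=−ln(0.0965)/2.000=1.169 → t=2.254; u2·a0=0.2571·2.000=0.514; a1+a2=0.000 < 0.514 ≤ a1+…+a3=2.000 → R3 fires; B=11 R=17 Y=0
Draw 12: a1=0.000, a2=0.000, a3=2.125, a0=2.125; τ=−ln(0.8678)/2.125=0.067 → t=2.321; u2·a0=0.6157·2.125=1.308; a1+a2=0.000 < 1.308 ≤ a1+…+a3=2.125 → R3 fires; B=12 R=18 Y=0
Draw 13: a1=0.000, a2=0.000, a3=2.250, a0=2.250; τ=−ln(0.7551)/2.250=0.125 → t=2.446 > T=2.36: stop.
At T=2.36: B=12 R=18 Y=0; the largest is R.

Dominant species at T: R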